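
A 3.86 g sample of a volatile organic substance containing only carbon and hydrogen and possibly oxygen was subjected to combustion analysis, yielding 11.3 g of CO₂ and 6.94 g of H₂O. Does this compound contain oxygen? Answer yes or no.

no

mol C = 11.3 g CO₂ ÷ 44.009 g/mol = 0.2568 mol
mol H = 2 × 6.94 g H₂O ÷ 18.015 g/mol = 0.7705 mol
C and H together account for 3.861 g — essentially the entire 3.86 g sample — so the compound contains no oxygen.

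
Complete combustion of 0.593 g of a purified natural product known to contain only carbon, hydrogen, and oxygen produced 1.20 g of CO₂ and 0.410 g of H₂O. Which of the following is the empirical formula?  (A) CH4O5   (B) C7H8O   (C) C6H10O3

(C) C6H10O3

mol C = 1.20 g CO₂ ÷ 44.009 g/mol = 0.02727 mol
mol H = 2 × 0.410 g H₂O ÷ 18.015 g/mol = 0.04552 mol
mass O = 0.593 − (0.3275 + 0.04588) = 0.2196 g → mol O = 0.2196 ÷ 15.999 = 0.01373 mol
Divide by the smallest (0.01373 mol): C 1.986, H 3.316, O 1.000
Multiplying each by 3 gives whole numbers: C 5.96, H 9.95, O 3.00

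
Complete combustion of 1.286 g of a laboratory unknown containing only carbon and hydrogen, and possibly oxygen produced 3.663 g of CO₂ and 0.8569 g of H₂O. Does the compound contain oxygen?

yes

mol C = 3.663 g CO₂ ÷ 44.009 g/mol = 0.083233 mol
mol H = 2 × 0.8569 g H₂O ÷ 18.015 g/mol = 0.095132 mol
C and H account for only 1.0956 g of the 1.286 g sample; the remaining 0.19040 g must be oxygen.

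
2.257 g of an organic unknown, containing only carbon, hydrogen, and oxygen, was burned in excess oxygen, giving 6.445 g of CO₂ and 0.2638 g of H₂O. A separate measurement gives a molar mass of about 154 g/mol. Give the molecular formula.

mol C = 6.445 g CO₂ ÷ 44.009 g/mol = 0.14645 mol
mol H = 2 × 0.2638 g H₂O ÷ 18.015 g/mol = 0.029287 mol
mass O = 2.257 − (1.7590 + 0.029521) = 0.46850 g → mol O = 0.46850 ÷ 15.999 = 0.029283 mol
Divide by the smallest (0.029283 mol): C 5.001, H 1.000, O 1.000
Empirical formula: C5HO
Empirical-formula mass = 77.06 g/mol; 154 ÷ 77.06 ≈ 2, so the molecular formula is C10H2O2.

C10H2O2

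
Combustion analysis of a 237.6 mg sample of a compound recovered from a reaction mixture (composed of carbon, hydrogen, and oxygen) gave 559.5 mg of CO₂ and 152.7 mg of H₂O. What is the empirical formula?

mol C = 0.5595 g CO₂ ÷ 44.009 g/mol = 0.012713 mol
mol H = 2 × 0.1527 g H₂O ÷ 18.015 g/mol = 0.016953 mol
mass O = 0.2376 − (0.15270 + 0.017088) = 0.067812 g → mol O = 0.067812 ÷ 15.999 = 0.0042385 mol
Divide by the smallest (0.0042385 mol): C 2.999, H 4.000, O 1.000

C3H4O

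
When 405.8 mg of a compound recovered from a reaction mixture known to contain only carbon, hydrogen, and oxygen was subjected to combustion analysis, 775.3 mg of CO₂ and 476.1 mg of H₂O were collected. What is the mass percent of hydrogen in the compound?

13.13%

mol C = 0.7753 g CO₂ ÷ 44.009 g/mol = 0.017617 mol
mol H = 2 × 0.4761 g H₂O ÷ 18.015 g/mol = 0.052856 mol
mass O = 0.4058 − (0.21160 + 0.053279) = 0.14093 g → mol O = 0.14093 ÷ 15.999 = 0.0088084 mol
mass % H = 0.053279 g ÷ 0.4058 g × 100%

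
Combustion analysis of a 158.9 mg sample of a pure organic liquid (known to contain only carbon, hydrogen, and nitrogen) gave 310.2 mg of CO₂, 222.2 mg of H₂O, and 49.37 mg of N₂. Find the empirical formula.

mol C = 0.3102 g CO₂ ÷ 44.009 g/mol = 0.0070486 mol
mol H = 2 × 0.2222 g H₂O ÷ 18.015 g/mol = 0.024668 mol
mol N = 2 × 0.04937 g N₂ ÷ 28.014 g/mol = 0.0035247 mol
Divide by the smallest (0.0035247 mol): C 2.000, H 6.999, N 1.000

C2H7N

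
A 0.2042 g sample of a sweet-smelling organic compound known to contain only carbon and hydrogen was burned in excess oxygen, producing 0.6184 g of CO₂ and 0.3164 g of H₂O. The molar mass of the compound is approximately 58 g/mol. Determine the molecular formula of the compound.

C4H10

mol C = 0.6184 g CO₂ ÷ 44.009 g/mol = 0.014052 mol
mol H = 2 × 0.3164 g H₂O ÷ 18.015 g/mol = 0.035126 mol
Divide by the smallest (0.014052 mol): C 1.000, H 2.500
Multiplying each by 2 gives whole numbers: C 2.00, H 5.00
Empirical formula: C2H5
Empirical-formula mass = 29.06 g/mol; 58 ÷ 29.06 ≈ 2, so the molecular formula is C4H10.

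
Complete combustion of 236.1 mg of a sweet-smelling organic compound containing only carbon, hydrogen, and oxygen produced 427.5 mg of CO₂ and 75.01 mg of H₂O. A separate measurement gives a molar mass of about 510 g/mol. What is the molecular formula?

C21H18O15

mol C = 0.4275 g CO₂ ÷ 44.009 g/mol = 0.0097139 mol
mol H = 2 × 0.07501 g H₂O ÷ 18.015 g/mol = 0.0083275 mol
mass O = 0.2361 − (0.11667 + 0.0083941) = 0.11103 g → mol O = 0.11103 ÷ 15.999 = 0.0069399 mol
Divide by the smallest (0.0069399 mol): C 1.400, H 1.200, O 1.000
Multiplying each by 5 gives whole numbers: C 7.00, H 6.00, O 5.00
Empirical formula: C7H6O5
Empirical-formula mass = 170.12 g/mol; 510 ÷ 170.12 ≈ 3, so the molecular formula is C21H18O15.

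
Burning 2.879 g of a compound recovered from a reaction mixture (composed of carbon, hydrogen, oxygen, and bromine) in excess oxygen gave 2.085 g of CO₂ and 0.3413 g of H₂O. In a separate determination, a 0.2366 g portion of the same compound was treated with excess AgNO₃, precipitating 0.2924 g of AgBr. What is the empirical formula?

mol C = 2.085 g CO₂ ÷ 44.009 g/mol = 0.047377 mol
mol H = 2 × 0.3413 g H₂O ÷ 18.015 g/mol = 0.037891 mol
From the AgBr data: mol Br per gram of compound = (0.2924 ÷ 187.772) ÷ 0.2366 = 0.0065816 mol/g, so in the 2.879 g combustion sample mol Br = 0.018948 mol
mass O = 2.879 − (0.56904 + 0.038194 + 1.5141) = 0.75771 g → mol O = 0.75771 ÷ 15.999 = 0.047360 mol
Divide by the smallest (0.018948 mol): C 2.500, H 2.000, Br 1.000, O 2.499
Multiplying each by 2 gives whole numbers: C 5.00, H 4.00, Br 2.00, O 5.00

C5H4Br2O5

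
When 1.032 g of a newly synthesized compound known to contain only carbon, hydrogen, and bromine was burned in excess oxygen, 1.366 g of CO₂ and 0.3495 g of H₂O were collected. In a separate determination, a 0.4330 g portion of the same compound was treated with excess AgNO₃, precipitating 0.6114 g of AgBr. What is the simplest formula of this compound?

C4H5Br

mol C = 1.366 g CO₂ ÷ 44.009 g/mol = 0.031039 mol
mol H = 2 × 0.3495 g H₂O ÷ 18.015 g/mol = 0.038801 mol
From the AgBr data: mol Br per gram of compound = (0.6114 ÷ 187.772) ÷ 0.4330 = 0.0075198 mol/g, so in the 1.032 g combustion sample mol Br = 0.0077604 mol
Divide by the smallest (0.0077604 mol): C 4.000, H 5.000, Br 1.000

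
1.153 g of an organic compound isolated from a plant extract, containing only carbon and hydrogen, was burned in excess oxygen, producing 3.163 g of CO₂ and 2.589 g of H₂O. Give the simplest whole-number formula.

CH4

mol C = 3.163 g CO₂ ÷ 44.009 g/mol = 0.071872 mol
mol H = 2 × 2.589 g H₂O ÷ 18.015 g/mol = 0.28743 mol
Divide by the smallest (0.071872 mol): C 1.000, H 3.999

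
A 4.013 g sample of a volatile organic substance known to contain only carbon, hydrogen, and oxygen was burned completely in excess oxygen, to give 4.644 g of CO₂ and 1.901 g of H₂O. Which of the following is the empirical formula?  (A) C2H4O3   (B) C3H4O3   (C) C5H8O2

(A) C2H4O3

mol C = 4.644 g CO₂ ÷ 44.009 g/mol = 0.10552 mol
mol H = 2 × 1.901 g H₂O ÷ 18.015 g/mol = 0.21105 mol
mass O = 4.013 − (1.2674 + 0.21273) = 2.5328 g → mol O = 2.5328 ÷ 15.999 = 0.15831 mol
Divide by the smallest (0.10552 mol): C 1.000, H 2.000, O 1.500
Multiplying each by 2 gives whole numbers: C 2.00, H 4.00, O 3.00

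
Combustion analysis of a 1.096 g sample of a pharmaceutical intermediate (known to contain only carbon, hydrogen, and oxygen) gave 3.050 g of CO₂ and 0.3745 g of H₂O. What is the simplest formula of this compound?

mol C = 3.050 g CO₂ ÷ 44.009 g/mol = 0.069304 mol
mol H = 2 × 0.3745 g H₂O ÷ 18.015 g/mol = 0.041576 mol
mass O = 1.096 − (0.83241 + 0.041909) = 0.22168 g → mol O = 0.22168 ÷ 15.999 = 0.013856 mol
Divide by the smallest (0.013856 mol): C 5.002, H 3.001, O 1.000

C5H3O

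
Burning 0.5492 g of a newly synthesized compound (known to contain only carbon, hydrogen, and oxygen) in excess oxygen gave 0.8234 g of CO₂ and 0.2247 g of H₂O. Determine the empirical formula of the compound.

mol C = 0.8234 g CO₂ ÷ 44.009 g/mol = 0.018710 mol
mol H = 2 × 0.2247 g H₂O ÷ 18.015 g/mol = 0.024946 mol
mass O = 0.5492 − (0.22472 + 0.025145) = 0.29933 g → mol O = 0.29933 ÷ 15.999 = 0.018709 mol
Divide by the smallest (0.018709 mol): C 1.000, H 1.333, O 1.000
Multiplying each by 3 gives whole numbers: C 3.00, H 4.00, O 3.00

C3H4O3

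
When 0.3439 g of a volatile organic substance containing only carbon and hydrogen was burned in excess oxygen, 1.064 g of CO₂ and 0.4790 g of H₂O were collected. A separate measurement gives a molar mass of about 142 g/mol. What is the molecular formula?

mol C = 1.064 g CO₂ ÷ 44.009 g/mol = 0.024177 mol
mol H = 2 × 0.4790 g H₂O ÷ 18.015 g/mol = 0.053178 mol
Divide by the smallest (0.024177 mol): C 1.000, H 2.200
Multiplying each by 5 gives whole numbers: C 5.00, H 11.00
Empirical formula: C5H11
Empirical-formula mass = 71.14 g/mol; 142 ÷ 71.14 ≈ 2, so the molecular formula is C10H22.

C10H22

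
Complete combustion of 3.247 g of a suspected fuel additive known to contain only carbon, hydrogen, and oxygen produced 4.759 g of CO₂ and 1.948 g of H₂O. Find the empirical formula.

CH2O

mol C = 4.759 g CO₂ ÷ 44.009 g/mol = 0.10814 mol
mol H = 2 × 1.948 g H₂O ÷ 18.015 g/mol = 0.21626 mol
mass O = 3.247 − (1.2988 + 0.21799) = 1.7302 g → mol O = 1.7302 ÷ 15.999 = 0.10814 mol
Divide by the smallest (0.10814 mol): C 1.000, H 2.000, O 1.000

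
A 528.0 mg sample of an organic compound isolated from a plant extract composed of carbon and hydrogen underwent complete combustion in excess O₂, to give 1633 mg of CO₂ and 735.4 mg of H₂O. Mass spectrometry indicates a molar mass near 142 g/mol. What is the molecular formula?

C10H22

mol C = 1.633 g CO₂ ÷ 44.009 g/mol = 0.037106 mol
mol H = 2 × 0.7354 g H₂O ÷ 18.015 g/mol = 0.081643 mol
Divide by the smallest (0.037106 mol): C 1.000, H 2.200
Multiplying each by 5 gives whole numbers: C 5.00, H 11.00
Empirical formula: C5H11
Empirical-formula mass = 71.14 g/mol; 142 ÷ 71.14 ≈ 2, so the molecular formula is C10H22.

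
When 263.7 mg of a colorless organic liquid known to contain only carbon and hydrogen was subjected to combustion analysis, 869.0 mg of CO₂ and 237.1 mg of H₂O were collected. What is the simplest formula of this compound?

mol C = 0.8690 g CO₂ ÷ 44.009 g/mol = 0.019746 mol
mol H = 2 × 0.2371 g H₂O ÷ 18.015 g/mol = 0.026323 mol
Divide by the smallest (0.019746 mol): C 1.000, H 1.333
Multiplying each by 3 gives whole numbers: C 3.00, H 4.00

C3H4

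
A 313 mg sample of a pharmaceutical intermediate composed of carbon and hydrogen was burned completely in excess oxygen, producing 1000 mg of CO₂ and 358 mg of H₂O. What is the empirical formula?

mol C = 1.00 g CO₂ ÷ 44.009 g/mol = 0.02272 mol
mol H = 2 × 0.358 g H₂O ÷ 18.015 g/mol = 0.03974 mol
Divide by the smallest (0.02272 mol): C 1.000, H 1.749
Multiplying each by 4 gives whole numbers: C 4.00, H 7.00

C4H7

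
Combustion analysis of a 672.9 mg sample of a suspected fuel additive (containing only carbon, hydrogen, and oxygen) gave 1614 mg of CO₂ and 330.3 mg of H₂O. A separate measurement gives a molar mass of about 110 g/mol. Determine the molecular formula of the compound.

C6H6O2

mol C = 1.614 g CO₂ ÷ 44.009 g/mol = 0.036674 mol
mol H = 2 × 0.3303 g H₂O ÷ 18.015 g/mol = 0.036669 mol
mass O = 0.6729 − (0.44050 + 0.036963) = 0.19544 g → mol O = 0.19544 ÷ 15.999 = 0.012216 mol
Divide by the smallest (0.012216 mol): C 3.002, H 3.002, O 1.000
Empirical formula: C3H3O
Empirical-formula mass = 55.06 g/mol; 110 ÷ 55.06 ≈ 2, so the molecular formula is C6H6O2.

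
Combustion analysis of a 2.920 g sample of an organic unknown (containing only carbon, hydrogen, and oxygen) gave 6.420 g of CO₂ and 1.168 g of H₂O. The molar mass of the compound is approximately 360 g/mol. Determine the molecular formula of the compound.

mol C = 6.420 g CO₂ ÷ 44.009 g/mol = 0.14588 mol
mol H = 2 × 1.168 g H₂O ÷ 18.015 g/mol = 0.12967 mol
mass O = 2.920 − (1.7522 + 0.13071) = 1.0371 g → mol O = 1.0371 ÷ 15.999 = 0.064825 mol
Divide by the smallest (0.064825 mol): C 2.250, H 2.000, O 1.000
Multiplying each by 4 gives whole numbers: C 9.00, H 8.00, O 4.00
Empirical formula: C9H8O4
Empirical-formula mass = 180.16 g/mol; 360 ÷ 180.16 ≈ 2, so the molecular formula is C18H16O8.

C18H16O8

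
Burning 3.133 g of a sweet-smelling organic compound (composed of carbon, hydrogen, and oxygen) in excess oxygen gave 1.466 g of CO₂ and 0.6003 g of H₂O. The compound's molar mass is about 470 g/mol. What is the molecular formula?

mol C = 1.466 g CO₂ ÷ 44.009 g/mol = 0.033311 mol
mol H = 2 × 0.6003 g H₂O ÷ 18.015 g/mol = 0.066644 mol
mass O = 3.133 − (0.40010 + 0.067178) = 2.6657 g → mol O = 2.6657 ÷ 15.999 = 0.16662 mol
Divide by the smallest (0.033311 mol): C 1.000, H 2.001, O 5.002
Empirical formula: CH2O5
Empirical-formula mass = 94.02 g/mol; 470 ÷ 94.02 ≈ 5, so the molecular formula is C5H10O25.

C5H10O25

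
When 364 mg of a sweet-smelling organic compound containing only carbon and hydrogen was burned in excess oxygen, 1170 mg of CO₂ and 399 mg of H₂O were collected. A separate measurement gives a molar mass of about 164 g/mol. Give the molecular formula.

C12H20

mol C = 1.17 g CO₂ ÷ 44.009 g/mol = 0.02659 mol
mol H = 2 × 0.399 g H₂O ÷ 18.015 g/mol = 0.04430 mol
Divide by the smallest (0.02659 mol): C 1.000, H 1.666
Multiplying each by 3 gives whole numbers: C 3.00, H 5.00
Empirical formula: C3H5
Empirical-formula mass = 41.07 g/mol; 164 ÷ 41.07 ≈ 4, so the molecular formula is C12H20.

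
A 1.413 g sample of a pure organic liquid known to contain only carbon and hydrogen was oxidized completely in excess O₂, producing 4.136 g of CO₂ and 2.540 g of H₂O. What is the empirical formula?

mol C = 4.136 g CO₂ ÷ 44.009 g/mol = 0.093981 mol
mol H = 2 × 2.540 g H₂O ÷ 18.015 g/mol = 0.28199 mol
Divide by the smallest (0.093981 mol): C 1.000, H 3.000

CH3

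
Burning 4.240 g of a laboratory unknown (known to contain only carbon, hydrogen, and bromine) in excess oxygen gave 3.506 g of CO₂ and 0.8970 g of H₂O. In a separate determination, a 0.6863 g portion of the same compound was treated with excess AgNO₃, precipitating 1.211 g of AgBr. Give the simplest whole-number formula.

mol C = 3.506 g CO₂ ÷ 44.009 g/mol = 0.079666 mol
mol H = 2 × 0.8970 g H₂O ÷ 18.015 g/mol = 0.099584 mol
From the AgBr data: mol Br per gram of compound = (1.211 ÷ 187.772) ÷ 0.6863 = 0.0093972 mol/g, so in the 4.240 g combustion sample mol Br = 0.039844 mol
Divide by the smallest (0.039844 mol): C 1.999, H 2.499, Br 1.000
Multiplying each by 2 gives whole numbers: C 4.00, H 5.00, Br 2.00

C4H5Br2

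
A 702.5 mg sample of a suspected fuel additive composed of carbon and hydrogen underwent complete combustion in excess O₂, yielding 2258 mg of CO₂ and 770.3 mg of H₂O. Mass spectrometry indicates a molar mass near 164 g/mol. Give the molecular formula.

C12H20

mol C = 2.258 g CO₂ ÷ 44.009 g/mol = 0.051308 mol
mol H = 2 × 0.7703 g H₂O ÷ 18.015 g/mol = 0.085518 mol
Divide by the smallest (0.051308 mol): C 1.000, H 1.667
Multiplying each by 3 gives whole numbers: C 3.00, H 5.00
Empirical formula: C3H5
Empirical-formula mass = 41.07 g/mol; 164 ÷ 41.07 ≈ 4, so the molecular formula is C12H20.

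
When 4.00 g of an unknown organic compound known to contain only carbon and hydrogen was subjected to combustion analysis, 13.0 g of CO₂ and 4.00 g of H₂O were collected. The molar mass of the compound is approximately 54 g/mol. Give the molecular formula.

C4H6

mol C = 13.0 g CO₂ ÷ 44.009 g/mol = 0.2954 mol
mol H = 2 × 4.00 g H₂O ÷ 18.015 g/mol = 0.4441 mol
Divide by the smallest (0.2954 mol): C 1.000, H 1.503
Multiplying each by 2 gives whole numbers: C 2.00, H 3.01
Empirical formula: C2H3
Empirical-formula mass = 27.05 g/mol; 54 ÷ 27.05 ≈ 2, so the molecular formula is C4H6.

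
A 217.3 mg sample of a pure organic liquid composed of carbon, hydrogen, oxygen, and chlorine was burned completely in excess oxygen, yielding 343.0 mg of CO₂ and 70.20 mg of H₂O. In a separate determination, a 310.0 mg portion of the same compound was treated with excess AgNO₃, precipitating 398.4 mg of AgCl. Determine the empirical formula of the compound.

C8H8Cl2O3

mol C = 0.3430 g CO₂ ÷ 44.009 g/mol = 0.0077939 mol
mol H = 2 × 0.07020 g H₂O ÷ 18.015 g/mol = 0.0077935 mol
From the AgCl data: mol Cl per gram of compound = (0.3984 ÷ 143.318) ÷ 0.3100 = 0.0089672 mol/g, so in the 0.2173 g combustion sample mol Cl = 0.0019486 mol
mass O = 0.2173 − (0.093612 + 0.0078559 + 0.069077) = 0.046755 g → mol O = 0.046755 ÷ 15.999 = 0.0029224 mol
Divide by the smallest (0.0019486 mol): C 4.000, H 4.000, Cl 1.000, O 1.500
Multiplying each by 2 gives whole numbers: C 8.00, H 8.00, Cl 2.00, O 3.00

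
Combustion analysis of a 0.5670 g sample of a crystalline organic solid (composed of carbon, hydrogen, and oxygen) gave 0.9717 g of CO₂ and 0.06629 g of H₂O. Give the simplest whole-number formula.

mol C = 0.9717 g CO₂ ÷ 44.009 g/mol = 0.022080 mol
mol H = 2 × 0.06629 g H₂O ÷ 18.015 g/mol = 0.0073594 mol
mass O = 0.5670 − (0.26520 + 0.0074183) = 0.29438 g → mol O = 0.29438 ÷ 15.999 = 0.018400 mol
Divide by the smallest (0.0073594 mol): C 3.000, H 1.000, O 2.500
Multiplying each by 2 gives whole numbers: C 6.00, H 2.00, O 5.00

C6H2O5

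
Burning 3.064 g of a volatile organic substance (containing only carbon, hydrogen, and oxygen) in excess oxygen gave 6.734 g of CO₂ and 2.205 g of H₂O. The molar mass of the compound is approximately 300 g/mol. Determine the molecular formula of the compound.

C15H24O6

mol C = 6.734 g CO₂ ÷ 44.009 g/mol = 0.15301 mol
mol H = 2 × 2.205 g H₂O ÷ 18.015 g/mol = 0.24480 mol
mass O = 3.064 − (1.8379 + 0.24675) = 0.97939 g → mol O = 0.97939 ÷ 15.999 = 0.061216 mol
Divide by the smallest (0.061216 mol): C 2.500, H 3.999, O 1.000
Multiplying each by 2 gives whole numbers: C 5.00, H 8.00, O 2.00
Empirical formula: C5H8O2
Empirical-formula mass = 100.12 g/mol; 300 ÷ 100.12 ≈ 3, so the molecular formula is C15H24O6.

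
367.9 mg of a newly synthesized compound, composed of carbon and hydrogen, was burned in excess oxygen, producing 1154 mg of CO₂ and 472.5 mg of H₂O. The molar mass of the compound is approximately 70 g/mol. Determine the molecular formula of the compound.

C5H10

mol C = 1.154 g CO₂ ÷ 44.009 g/mol = 0.026222 mol
mol H = 2 × 0.4725 g H₂O ÷ 18.015 g/mol = 0.052456 mol
Divide by the smallest (0.026222 mol): C 1.000, H 2.000
Empirical formula: CH2
Empirical-formula mass = 14.03 g/mol; 70 ÷ 14.03 ≈ 5, so the molecular formula is C5H10.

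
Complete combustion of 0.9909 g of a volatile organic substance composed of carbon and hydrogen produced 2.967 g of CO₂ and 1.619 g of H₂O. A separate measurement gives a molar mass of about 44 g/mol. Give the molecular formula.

C3H8

mol C = 2.967 g CO₂ ÷ 44.009 g/mol = 0.067418 mol
mol H = 2 × 1.619 g H₂O ÷ 18.015 g/mol = 0.17974 mol
Divide by the smallest (0.067418 mol): C 1.000, H 2.666
Multiplying each by 3 gives whole numbers: C 3.00, H 8.00
Empirical formula: C3H8
Empirical-formula mass = 44.10 g/mol; 44 ÷ 44.10 ≈ 1, so the molecular formula is C3H8.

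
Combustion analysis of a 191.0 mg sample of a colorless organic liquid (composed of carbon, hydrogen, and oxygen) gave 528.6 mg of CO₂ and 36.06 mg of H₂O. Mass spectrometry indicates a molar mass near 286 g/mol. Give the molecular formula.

C18H6O4

mol C = 0.5286 g CO₂ ÷ 44.009 g/mol = 0.012011 mol
mol H = 2 × 0.03606 g H₂O ÷ 18.015 g/mol = 0.0040033 mol
mass O = 0.1910 − (0.14427 + 0.0040354) = 0.042698 g → mol O = 0.042698 ÷ 15.999 = 0.0026688 mol
Divide by the smallest (0.0026688 mol): C 4.501, H 1.500, O 1.000
Multiplying each by 2 gives whole numbers: C 9.00, H 3.00, O 2.00
Empirical formula: C9H3O2
Empirical-formula mass = 143.12 g/mol; 286 ÷ 143.12 ≈ 2, so the molecular formula is C18H6O4.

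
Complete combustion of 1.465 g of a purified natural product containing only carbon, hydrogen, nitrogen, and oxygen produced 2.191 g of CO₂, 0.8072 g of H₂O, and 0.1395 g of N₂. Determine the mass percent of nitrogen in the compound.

mol C = 2.191 g CO₂ ÷ 44.009 g/mol = 0.049785 mol
mol H = 2 × 0.8072 g H₂O ÷ 18.015 g/mol = 0.089614 mol
mol N = 2 × 0.1395 g N₂ ÷ 28.014 g/mol = 0.0099593 mol
mass O = 1.465 − (0.59797 + 0.090331 + 0.13950) = 0.63720 g → mol O = 0.63720 ÷ 15.999 = 0.039827 mol
mass % N = 0.13950 g ÷ 1.465 g × 100%

9.52%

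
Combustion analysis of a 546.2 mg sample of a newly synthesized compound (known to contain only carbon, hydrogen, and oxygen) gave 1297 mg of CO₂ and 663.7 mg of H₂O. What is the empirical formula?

mol C = 1.297 g CO₂ ÷ 44.009 g/mol = 0.029471 mol
mol H = 2 × 0.6637 g H₂O ÷ 18.015 g/mol = 0.073683 mol
mass O = 0.5462 − (0.35398 + 0.074273) = 0.11795 g → mol O = 0.11795 ÷ 15.999 = 0.0073722 mol
Divide by the smallest (0.0073722 mol): C 3.998, H 9.995, O 1.000

C4H10O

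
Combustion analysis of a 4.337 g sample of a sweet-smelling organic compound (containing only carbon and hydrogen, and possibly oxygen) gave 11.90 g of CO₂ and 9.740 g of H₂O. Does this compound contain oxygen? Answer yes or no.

mol C = 11.90 g CO₂ ÷ 44.009 g/mol = 0.27040 mol
mol H = 2 × 9.740 g H₂O ÷ 18.015 g/mol = 1.0813 mol
C and H together account for 4.3377 g — essentially the entire 4.337 g sample — so the compound contains no oxygen.

no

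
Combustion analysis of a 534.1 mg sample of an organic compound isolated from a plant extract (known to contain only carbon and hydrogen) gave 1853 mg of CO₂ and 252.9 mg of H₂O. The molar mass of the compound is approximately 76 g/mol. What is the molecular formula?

mol C = 1.853 g CO₂ ÷ 44.009 g/mol = 0.042105 mol
mol H = 2 × 0.2529 g H₂O ÷ 18.015 g/mol = 0.028077 mol
Divide by the smallest (0.028077 mol): C 1.500, H 1.000
Multiplying each by 2 gives whole numbers: C 3.00, H 2.00
Empirical formula: C3H2
Empirical-formula mass = 38.05 g/mol; 76 ÷ 38.05 ≈ 2, so the molecular formula is C6H4.

C6H4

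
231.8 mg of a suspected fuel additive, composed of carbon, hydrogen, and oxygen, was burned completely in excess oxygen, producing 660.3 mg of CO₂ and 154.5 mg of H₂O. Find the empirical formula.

mol C = 0.6603 g CO₂ ÷ 44.009 g/mol = 0.015004 mol
mol H = 2 × 0.1545 g H₂O ÷ 18.015 g/mol = 0.017152 mol
mass O = 0.2318 − (0.18021 + 0.017290) = 0.034300 g → mol O = 0.034300 ÷ 15.999 = 0.0021439 mol
Divide by the smallest (0.0021439 mol): C 6.998, H 8.001, O 1.000

C7H8O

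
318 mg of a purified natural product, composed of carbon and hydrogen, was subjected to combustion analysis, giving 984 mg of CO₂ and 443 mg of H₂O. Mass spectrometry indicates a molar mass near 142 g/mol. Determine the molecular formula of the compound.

C10H22

mol C = 0.984 g CO₂ ÷ 44.009 g/mol = 0.02236 mol
mol H = 2 × 0.443 g H₂O ÷ 18.015 g/mol = 0.04918 mol
Divide by the smallest (0.02236 mol): C 1.000, H 2.200
Multiplying each by 5 gives whole numbers: C 5.00, H 11.00
Empirical formula: C5H11
Empirical-formula mass = 71.14 g/mol; 142 ÷ 71.14 ≈ 2, so the molecular formula is C10H22.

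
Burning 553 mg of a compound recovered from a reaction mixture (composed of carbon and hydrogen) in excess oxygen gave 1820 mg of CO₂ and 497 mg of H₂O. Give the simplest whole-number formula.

C3H4

mol C = 1.82 g CO₂ ÷ 44.009 g/mol = 0.04136 mol
mol H = 2 × 0.497 g H₂O ÷ 18.015 g/mol = 0.05518 mol
Divide by the smallest (0.04136 mol): C 1.000, H 1.334
Multiplying each by 3 gives whole numbers: C 3.00, H 4.00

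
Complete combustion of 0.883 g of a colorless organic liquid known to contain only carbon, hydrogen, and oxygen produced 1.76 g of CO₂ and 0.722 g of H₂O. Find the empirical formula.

C2H4O

mol C = 1.76 g CO₂ ÷ 44.009 g/mol = 0.03999 mol
mol H = 2 × 0.722 g H₂O ÷ 18.015 g/mol = 0.08016 mol
mass O = 0.883 − (0.4803 + 0.08080) = 0.3219 g → mol O = 0.3219 ÷ 15.999 = 0.02012 mol
Divide by the smallest (0.02012 mol): C 1.988, H 3.984, O 1.000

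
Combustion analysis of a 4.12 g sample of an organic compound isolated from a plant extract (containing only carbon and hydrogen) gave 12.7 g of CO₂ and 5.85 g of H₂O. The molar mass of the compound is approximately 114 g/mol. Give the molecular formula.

mol C = 12.7 g CO₂ ÷ 44.009 g/mol = 0.2886 mol
mol H = 2 × 5.85 g H₂O ÷ 18.015 g/mol = 0.6495 mol
Divide by the smallest (0.2886 mol): C 1.000, H 2.251
Multiplying each by 4 gives whole numbers: C 4.00, H 9.00
Empirical formula: C4H9
Empirical-formula mass = 57.12 g/mol; 114 ÷ 57.12 ≈ 2, so the molecular formula is C8H18.

C8H18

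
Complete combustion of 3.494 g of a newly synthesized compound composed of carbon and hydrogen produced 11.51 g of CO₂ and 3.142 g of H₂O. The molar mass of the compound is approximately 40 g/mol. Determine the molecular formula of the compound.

C3H4

mol C = 11.51 g CO₂ ÷ 44.009 g/mol = 0.26154 mol
mol H = 2 × 3.142 g H₂O ÷ 18.015 g/mol = 0.34882 mol
Divide by the smallest (0.26154 mol): C 1.000, H 1.334
Multiplying each by 3 gives whole numbers: C 3.00, H 4.00
Empirical formula: C3H4
Empirical-formula mass = 40.06 g/mol; 40 ÷ 40.06 ≈ 1, so the molecular formula is C3H4.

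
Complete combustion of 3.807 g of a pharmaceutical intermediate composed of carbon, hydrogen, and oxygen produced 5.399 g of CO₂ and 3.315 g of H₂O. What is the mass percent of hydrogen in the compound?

mol C = 5.399 g CO₂ ÷ 44.009 g/mol = 0.12268 mol
mol H = 2 × 3.315 g H₂O ÷ 18.015 g/mol = 0.36803 mol
mass O = 3.807 − (1.4735 + 0.37097) = 1.9625 g → mol O = 1.9625 ÷ 15.999 = 0.12267 mol
mass % H = 0.37097 g ÷ 3.807 g × 100%

9.74%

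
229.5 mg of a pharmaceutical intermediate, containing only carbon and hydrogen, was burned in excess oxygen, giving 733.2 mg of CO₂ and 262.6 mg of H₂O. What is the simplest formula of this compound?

C4H7

mol C = 0.7332 g CO₂ ÷ 44.009 g/mol = 0.016660 mol
mol H = 2 × 0.2626 g H₂O ÷ 18.015 g/mol = 0.029153 mol
Divide by the smallest (0.016660 mol): C 1.000, H 1.750
Multiplying each by 4 gives whole numbers: C 4.00, H 7.00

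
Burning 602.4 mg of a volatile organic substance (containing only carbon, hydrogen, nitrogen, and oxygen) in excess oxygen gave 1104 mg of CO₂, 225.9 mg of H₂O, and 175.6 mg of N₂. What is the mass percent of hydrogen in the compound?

mol C = 1.104 g CO₂ ÷ 44.009 g/mol = 0.025086 mol
mol H = 2 × 0.2259 g H₂O ÷ 18.015 g/mol = 0.025079 mol
mol N = 2 × 0.1756 g N₂ ÷ 28.014 g/mol = 0.012537 mol
mass O = 0.6024 − (0.30131 + 0.025280 + 0.17560) = 0.10021 g → mol O = 0.10021 ÷ 15.999 = 0.0062638 mol
mass % H = 0.025280 g ÷ 0.6024 g × 100%

4.20%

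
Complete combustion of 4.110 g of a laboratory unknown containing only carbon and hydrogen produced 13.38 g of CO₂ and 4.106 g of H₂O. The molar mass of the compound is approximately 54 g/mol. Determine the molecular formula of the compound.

C4H6

mol C = 13.38 g CO₂ ÷ 44.009 g/mol = 0.30403 mol
mol H = 2 × 4.106 g H₂O ÷ 18.015 g/mol = 0.45584 mol
Divide by the smallest (0.30403 mol): C 1.000, H 1.499
Multiplying each by 2 gives whole numbers: C 2.00, H 3.00
Empirical formula: C2H3
Empirical-formula mass = 27.05 g/mol; 54 ÷ 27.05 ≈ 2, so the molecular formula is C4H6.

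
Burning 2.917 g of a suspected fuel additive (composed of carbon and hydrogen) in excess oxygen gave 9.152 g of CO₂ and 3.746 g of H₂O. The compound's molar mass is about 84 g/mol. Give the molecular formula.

C6H12

mol C = 9.152 g CO₂ ÷ 44.009 g/mol = 0.20796 mol
mol H = 2 × 3.746 g H₂O ÷ 18.015 g/mol = 0.41588 mol
Divide by the smallest (0.20796 mol): C 1.000, H 2.000
Empirical formula: CH2
Empirical-formula mass = 14.03 g/mol; 84 ÷ 14.03 ≈ 6, so the molecular formula is C6H12.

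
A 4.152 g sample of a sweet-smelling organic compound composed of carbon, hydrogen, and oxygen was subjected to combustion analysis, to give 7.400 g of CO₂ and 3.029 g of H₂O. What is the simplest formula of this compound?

C3H6O2

mol C = 7.400 g CO₂ ÷ 44.009 g/mol = 0.16815 mol
mol H = 2 × 3.029 g H₂O ÷ 18.015 g/mol = 0.33628 mol
mass O = 4.152 − (2.0196 + 0.33897) = 1.7934 g → mol O = 1.7934 ÷ 15.999 = 0.11210 mol
Divide by the smallest (0.11210 mol): C 1.500, H 3.000, O 1.000
Multiplying each by 2 gives whole numbers: C 3.00, H 6.00, O 2.00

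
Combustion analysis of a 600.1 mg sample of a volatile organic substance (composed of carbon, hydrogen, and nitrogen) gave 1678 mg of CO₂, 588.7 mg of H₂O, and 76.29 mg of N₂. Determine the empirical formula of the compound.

mol C = 1.678 g CO₂ ÷ 44.009 g/mol = 0.038129 mol
mol H = 2 × 0.5887 g H₂O ÷ 18.015 g/mol = 0.065357 mol
mol N = 2 × 0.07629 g N₂ ÷ 28.014 g/mol = 0.0054466 mol
Divide by the smallest (0.0054466 mol): C 7.000, H 12.000, N 1.000

C7H12N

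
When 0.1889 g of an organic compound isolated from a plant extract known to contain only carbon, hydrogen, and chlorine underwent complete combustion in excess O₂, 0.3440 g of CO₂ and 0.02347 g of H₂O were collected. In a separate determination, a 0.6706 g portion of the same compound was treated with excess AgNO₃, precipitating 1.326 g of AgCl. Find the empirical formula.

mol C = 0.3440 g CO₂ ÷ 44.009 g/mol = 0.0078166 mol
mol H = 2 × 0.02347 g H₂O ÷ 18.015 g/mol = 0.0026056 mol
From the AgCl data: mol Cl per gram of compound = (1.326 ÷ 143.318) ÷ 0.6706 = 0.013797 mol/g, so in the 0.1889 g combustion sample mol Cl = 0.0026062 mol
Divide by the smallest (0.0026056 mol): C 3.000, H 1.000, Cl 1.000

C3HCl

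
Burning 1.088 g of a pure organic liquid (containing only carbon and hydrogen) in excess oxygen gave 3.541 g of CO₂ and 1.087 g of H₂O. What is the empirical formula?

C2H3

mol C = 3.541 g CO₂ ÷ 44.009 g/mol = 0.080461 mol
mol H = 2 × 1.087 g H₂O ÷ 18.015 g/mol = 0.12068 mol
Divide by the smallest (0.080461 mol): C 1.000, H 1.500
Multiplying each by 2 gives whole numbers: C 2.00, H 3.00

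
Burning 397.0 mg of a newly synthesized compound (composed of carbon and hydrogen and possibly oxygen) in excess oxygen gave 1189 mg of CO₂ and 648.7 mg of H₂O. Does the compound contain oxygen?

mol C = 1.189 g CO₂ ÷ 44.009 g/mol = 0.027017 mol
mol H = 2 × 0.6487 g H₂O ÷ 18.015 g/mol = 0.072018 mol
C and H together account for 0.39710 g — essentially the entire 0.3970 g sample — so the compound contains no oxygen.

no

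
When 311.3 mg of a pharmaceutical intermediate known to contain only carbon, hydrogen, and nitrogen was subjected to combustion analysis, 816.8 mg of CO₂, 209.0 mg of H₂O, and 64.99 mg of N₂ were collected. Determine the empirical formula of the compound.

C4H5N

mol C = 0.8168 g CO₂ ÷ 44.009 g/mol = 0.018560 mol
mol H = 2 × 0.2090 g H₂O ÷ 18.015 g/mol = 0.023203 mol
mol N = 2 × 0.06499 g N₂ ÷ 28.014 g/mol = 0.0046398 mol
Divide by the smallest (0.0046398 mol): C 4.000, H 5.001, N 1.000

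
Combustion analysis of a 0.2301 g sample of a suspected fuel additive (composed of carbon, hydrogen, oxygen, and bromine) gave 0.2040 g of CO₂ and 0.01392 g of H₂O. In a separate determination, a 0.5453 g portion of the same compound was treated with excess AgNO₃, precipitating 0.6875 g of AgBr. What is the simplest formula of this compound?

mol C = 0.2040 g CO₂ ÷ 44.009 g/mol = 0.0046354 mol
mol H = 2 × 0.01392 g H₂O ÷ 18.015 g/mol = 0.0015454 mol
From the AgBr data: mol Br per gram of compound = (0.6875 ÷ 187.772) ÷ 0.5453 = 0.0067144 mol/g, so in the 0.2301 g combustion sample mol Br = 0.0015450 mol
mass O = 0.2301 − (0.055676 + 0.0015577 + 0.12345) = 0.049416 g → mol O = 0.049416 ÷ 15.999 = 0.0030887 mol
Divide by the smallest (0.0015450 mol): C 3.000, H 1.000, Br 1.000, O 1.999

C3HBrO2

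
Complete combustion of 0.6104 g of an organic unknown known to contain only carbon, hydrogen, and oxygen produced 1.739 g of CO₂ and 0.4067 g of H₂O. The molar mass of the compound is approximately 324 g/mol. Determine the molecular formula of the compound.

C21H24O3

mol C = 1.739 g CO₂ ÷ 44.009 g/mol = 0.039515 mol
mol H = 2 × 0.4067 g H₂O ÷ 18.015 g/mol = 0.045151 mol
mass O = 0.6104 − (0.47461 + 0.045512) = 0.090277 g → mol O = 0.090277 ÷ 15.999 = 0.0056427 mol
Divide by the smallest (0.0056427 mol): C 7.003, H 8.002, O 1.000
Empirical formula: C7H8O
Empirical-formula mass = 108.14 g/mol; 324 ÷ 108.14 ≈ 3, so the molecular formula is C21H24O3.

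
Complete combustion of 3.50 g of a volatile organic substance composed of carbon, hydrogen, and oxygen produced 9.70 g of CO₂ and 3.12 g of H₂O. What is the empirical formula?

C7H11O

mol C = 9.70 g CO₂ ÷ 44.009 g/mol = 0.2204 mol
mol H = 2 × 3.12 g H₂O ÷ 18.015 g/mol = 0.3464 mol
mass O = 3.50 − (2.647 + 0.3491) = 0.5035 g → mol O = 0.5035 ÷ 15.999 = 0.03147 mol
Divide by the smallest (0.03147 mol): C 7.003, H 11.006, O 1.000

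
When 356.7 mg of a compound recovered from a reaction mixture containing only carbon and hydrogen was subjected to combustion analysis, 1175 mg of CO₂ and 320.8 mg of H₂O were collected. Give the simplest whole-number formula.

mol C = 1.175 g CO₂ ÷ 44.009 g/mol = 0.026699 mol
mol H = 2 × 0.3208 g H₂O ÷ 18.015 g/mol = 0.035615 mol
Divide by the smallest (0.026699 mol): C 1.000, H 1.334
Multiplying each by 3 gives whole numbers: C 3.00, H 4.00

C3H4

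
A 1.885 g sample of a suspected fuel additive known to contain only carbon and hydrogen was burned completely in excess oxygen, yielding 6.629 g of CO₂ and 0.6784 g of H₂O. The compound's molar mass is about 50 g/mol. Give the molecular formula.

C4H2

mol C = 6.629 g CO₂ ÷ 44.009 g/mol = 0.15063 mol
mol H = 2 × 0.6784 g H₂O ÷ 18.015 g/mol = 0.075315 mol
Divide by the smallest (0.075315 mol): C 2.000, H 1.000
Empirical formula: C2H
Empirical-formula mass = 25.03 g/mol; 50 ÷ 25.03 ≈ 2, so the molecular formula is C4H2.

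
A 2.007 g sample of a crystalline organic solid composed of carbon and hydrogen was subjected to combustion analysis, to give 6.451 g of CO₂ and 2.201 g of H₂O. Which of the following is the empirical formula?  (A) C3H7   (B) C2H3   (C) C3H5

(C) C3H5

mol C = 6.451 g CO₂ ÷ 44.009 g/mol = 0.14658 mol
mol H = 2 × 2.201 g H₂O ÷ 18.015 g/mol = 0.24435 mol
Divide by the smallest (0.14658 mol): C 1.000, H 1.667
Multiplying each by 3 gives whole numbers: C 3.00, H 5.00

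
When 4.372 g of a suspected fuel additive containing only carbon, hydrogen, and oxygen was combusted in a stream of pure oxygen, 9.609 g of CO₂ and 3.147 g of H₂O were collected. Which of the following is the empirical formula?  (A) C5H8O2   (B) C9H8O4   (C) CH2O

mol C = 9.609 g CO₂ ÷ 44.009 g/mol = 0.21834 mol
mol H = 2 × 3.147 g H₂O ÷ 18.015 g/mol = 0.34938 mol
mass O = 4.372 − (2.6225 + 0.35217) = 1.3973 g → mol O = 1.3973 ÷ 15.999 = 0.087338 mol
Divide by the smallest (0.087338 mol): C 2.500, H 4.000, O 1.000
Multiplying each by 2 gives whole numbers: C 5.00, H 8.00, O 2.00

(A) C5H8O2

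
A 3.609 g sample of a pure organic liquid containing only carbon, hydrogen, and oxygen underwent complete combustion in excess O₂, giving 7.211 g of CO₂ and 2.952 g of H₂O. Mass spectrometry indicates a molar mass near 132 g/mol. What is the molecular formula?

mol C = 7.211 g CO₂ ÷ 44.009 g/mol = 0.16385 mol
mol H = 2 × 2.952 g H₂O ÷ 18.015 g/mol = 0.32773 mol
mass O = 3.609 − (1.9680 + 0.33035) = 1.3106 g → mol O = 1.3106 ÷ 15.999 = 0.081919 mol
Divide by the smallest (0.081919 mol): C 2.000, H 4.001, O 1.000
Empirical formula: C2H4O
Empirical-formula mass = 44.05 g/mol; 132 ÷ 44.05 ≈ 3, so the molecular formula is C6H12O3.

C6H12O3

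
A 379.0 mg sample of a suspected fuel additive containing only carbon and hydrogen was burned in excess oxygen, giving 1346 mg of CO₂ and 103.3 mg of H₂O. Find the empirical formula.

mol C = 1.346 g CO₂ ÷ 44.009 g/mol = 0.030585 mol
mol H = 2 × 0.1033 g H₂O ÷ 18.015 g/mol = 0.011468 mol
Divide by the smallest (0.011468 mol): C 2.667, H 1.000
Multiplying each by 3 gives whole numbers: C 8.00, H 3.00

C8H3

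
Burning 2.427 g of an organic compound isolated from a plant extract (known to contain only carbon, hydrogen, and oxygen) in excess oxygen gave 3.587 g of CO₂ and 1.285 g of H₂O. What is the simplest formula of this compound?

mol C = 3.587 g CO₂ ÷ 44.009 g/mol = 0.081506 mol
mol H = 2 × 1.285 g H₂O ÷ 18.015 g/mol = 0.14266 mol
mass O = 2.427 − (0.97897 + 0.14380) = 1.3042 g → mol O = 1.3042 ÷ 15.999 = 0.081520 mol
Divide by the smallest (0.081506 mol): C 1.000, H 1.750, O 1.000
Multiplying each by 4 gives whole numbers: C 4.00, H 7.00, O 4.00

C4H7O4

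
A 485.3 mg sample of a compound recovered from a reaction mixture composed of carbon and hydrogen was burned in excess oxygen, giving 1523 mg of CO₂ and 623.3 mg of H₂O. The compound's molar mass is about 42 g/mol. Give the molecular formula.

mol C = 1.523 g CO₂ ÷ 44.009 g/mol = 0.034607 mol
mol H = 2 × 0.6233 g H₂O ÷ 18.015 g/mol = 0.069198 mol
Divide by the smallest (0.034607 mol): C 1.000, H 2.000
Empirical formula: CH2
Empirical-formula mass = 14.03 g/mol; 42 ÷ 14.03 ≈ 3, so the molecular formula is C3H6.

C3H6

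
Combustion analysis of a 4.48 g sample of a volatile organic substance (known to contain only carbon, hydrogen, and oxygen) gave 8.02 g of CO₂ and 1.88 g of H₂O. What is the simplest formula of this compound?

C7H8O5

mol C = 8.02 g CO₂ ÷ 44.009 g/mol = 0.1822 mol
mol H = 2 × 1.88 g H₂O ÷ 18.015 g/mol = 0.2087 mol
mass O = 4.48 − (2.189 + 0.2104) = 2.081 g → mol O = 2.081 ÷ 15.999 = 0.1301 mol
Divide by the smallest (0.1301 mol): C 1.401, H 1.605, O 1.000
Multiplying each by 5 gives whole numbers: C 7.01, H 8.02, O 5.00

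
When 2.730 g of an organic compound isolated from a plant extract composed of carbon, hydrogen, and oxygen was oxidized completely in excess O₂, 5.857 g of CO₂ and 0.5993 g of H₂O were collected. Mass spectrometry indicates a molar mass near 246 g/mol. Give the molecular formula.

C12H6O6

mol C = 5.857 g CO₂ ÷ 44.009 g/mol = 0.13309 mol
mol H = 2 × 0.5993 g H₂O ÷ 18.015 g/mol = 0.066533 mol
mass O = 2.730 − (1.5985 + 0.067066) = 1.0644 g → mol O = 1.0644 ÷ 15.999 = 0.066531 mol
Divide by the smallest (0.066531 mol): C 2.000, H 1.000, O 1.000
Empirical formula: C2HO
Empirical-formula mass = 41.03 g/mol; 246 ÷ 41.03 ≈ 6, so the molecular formula is C12H6O6.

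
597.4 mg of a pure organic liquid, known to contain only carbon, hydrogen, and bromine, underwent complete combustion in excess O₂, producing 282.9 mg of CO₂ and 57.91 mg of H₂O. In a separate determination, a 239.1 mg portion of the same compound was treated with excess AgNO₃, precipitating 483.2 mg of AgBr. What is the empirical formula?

CHBr

mol C = 0.2829 g CO₂ ÷ 44.009 g/mol = 0.0064282 mol
mol H = 2 × 0.05791 g H₂O ÷ 18.015 g/mol = 0.0064291 mol
From the AgBr data: mol Br per gram of compound = (0.4832 ÷ 187.772) ÷ 0.2391 = 0.010763 mol/g, so in the 0.5974 g combustion sample mol Br = 0.0064296 mol
Divide by the smallest (0.0064282 mol): C 1.000, H 1.000, Br 1.000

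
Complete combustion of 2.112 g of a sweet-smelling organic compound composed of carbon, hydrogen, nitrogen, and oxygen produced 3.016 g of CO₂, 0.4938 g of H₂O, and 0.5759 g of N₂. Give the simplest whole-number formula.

C5H4N3O3

mol C = 3.016 g CO₂ ÷ 44.009 g/mol = 0.068531 mol
mol H = 2 × 0.4938 g H₂O ÷ 18.015 g/mol = 0.054821 mol
mol N = 2 × 0.5759 g N₂ ÷ 28.014 g/mol = 0.041115 mol
mass O = 2.112 − (0.82313 + 0.055260 + 0.57590) = 0.65771 g → mol O = 0.65771 ÷ 15.999 = 0.041109 mol
Divide by the smallest (0.041109 mol): C 1.667, H 1.334, N 1.000, O 1.000
Multiplying each by 3 gives whole numbers: C 5.00, H 4.00, N 3.00, O 3.00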